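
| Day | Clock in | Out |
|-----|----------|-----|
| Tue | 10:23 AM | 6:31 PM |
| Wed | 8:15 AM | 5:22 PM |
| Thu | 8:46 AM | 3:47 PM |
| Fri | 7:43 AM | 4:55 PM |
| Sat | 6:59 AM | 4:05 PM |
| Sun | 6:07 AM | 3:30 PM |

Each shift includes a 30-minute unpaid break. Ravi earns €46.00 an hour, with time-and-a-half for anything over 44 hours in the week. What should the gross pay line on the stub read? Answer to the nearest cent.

€2365.55

Tue: 10:23 AM–6:31 PM = 8 h 8 min; less 30 min break → 7 h 38 min
Wed: 8:15 AM–5:22 PM = 9 h 7 min; less 30 min break → 8 h 37 min
Thu: 8:46 AM–3:47 PM = 7 h 1 min; less 30 min break → 6 h 31 min
Fri: 7:43 AM–4:55 PM = 9 h 12 min; less 30 min break → 8 h 42 min
Sat: 6:59 AM–4:05 PM = 9 h 6 min; less 30 min break → 8 h 36 min
Sun: 6:07 AM–3:30 PM = 9 h 23 min; less 30 min break → 8 h 53 min
Total worked: 48 h 57 min = 2937 min.
Regular 44 h 0 min = 2640 min at €46.00/h; overtime 4 h 57 min = 297 min at €69.00/h.
Pay = (2640 × €46.00 + 297 × €69.00) ÷ 60 = €2365.55.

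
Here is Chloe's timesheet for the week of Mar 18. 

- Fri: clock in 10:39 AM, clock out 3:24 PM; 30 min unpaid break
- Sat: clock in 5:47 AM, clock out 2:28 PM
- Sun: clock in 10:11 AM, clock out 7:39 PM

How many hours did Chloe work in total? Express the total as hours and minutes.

Fri: 10:39 AM–3:24 PM = 4 h 45 min; less 30 min break → 4 h 15 min
Sat: 5:47 AM–2:28 PM = 8 h 41 min
Sun: 10:11 AM–7:39 PM = 9 h 28 min
Total: 4 h 15 min + 8 h 41 min + 9 h 28 min = 22 h 24 min.

22 h 24 min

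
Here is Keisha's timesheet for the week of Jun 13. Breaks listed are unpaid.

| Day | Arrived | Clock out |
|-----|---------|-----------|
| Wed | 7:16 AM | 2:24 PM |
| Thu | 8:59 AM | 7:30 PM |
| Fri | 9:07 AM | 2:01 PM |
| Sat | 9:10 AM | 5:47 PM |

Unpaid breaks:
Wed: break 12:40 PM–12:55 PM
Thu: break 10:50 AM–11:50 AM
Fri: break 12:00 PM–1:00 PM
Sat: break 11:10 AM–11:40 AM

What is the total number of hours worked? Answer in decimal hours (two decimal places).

28.42 hours

Wed: 7:16 AM–2:24 PM = 7 h 8 min; less 15 min break → 6 h 53 min
Thu: 8:59 AM–7:30 PM = 10 h 31 min; less 60 min break → 9 h 31 min
Fri: 9:07 AM–2:01 PM = 4 h 54 min; less 60 min break → 3 h 54 min
Sat: 9:10 AM–5:47 PM = 8 h 37 min; less 30 min break → 8 h 7 min
Total: 6 h 53 min + 9 h 31 min + 3 h 54 min + 8 h 7 min = 28 h 25 min.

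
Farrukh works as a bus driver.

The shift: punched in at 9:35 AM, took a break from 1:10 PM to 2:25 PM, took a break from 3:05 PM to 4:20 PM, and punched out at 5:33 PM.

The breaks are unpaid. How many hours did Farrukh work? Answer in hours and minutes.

5 h 28 min

The shift: 9:35 AM–5:33 PM = 7 h 58 min; less 150 min break → 5 h 28 min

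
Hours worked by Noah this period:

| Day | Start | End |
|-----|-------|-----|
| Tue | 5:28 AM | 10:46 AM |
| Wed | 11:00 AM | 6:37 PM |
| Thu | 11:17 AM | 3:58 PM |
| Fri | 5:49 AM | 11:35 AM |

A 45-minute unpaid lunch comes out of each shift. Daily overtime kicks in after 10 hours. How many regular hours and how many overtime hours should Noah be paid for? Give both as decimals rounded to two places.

Tue: 5:28 AM–10:46 AM = 5 h 18 min; less 45 min break → 4 h 33 min
Wed: 11:00 AM–6:37 PM = 7 h 37 min; less 45 min break → 6 h 52 min
Thu: 11:17 AM–3:58 PM = 4 h 41 min; less 45 min break → 3 h 56 min
Fri: 5:49 AM–11:35 AM = 5 h 46 min; less 45 min break → 5 h 1 min
Tue reg 4 h 33 min / OT 0 h 0 min; Wed reg 6 h 52 min / OT 0 h 0 min; Thu reg 3 h 56 min / OT 0 h 0 min; Fri reg 5 h 1 min / OT 0 h 0 min.
Totals: regular 20 h 22 min, overtime 0 h 0 min.

Regular 20.37 hours, overtime 0.00 hours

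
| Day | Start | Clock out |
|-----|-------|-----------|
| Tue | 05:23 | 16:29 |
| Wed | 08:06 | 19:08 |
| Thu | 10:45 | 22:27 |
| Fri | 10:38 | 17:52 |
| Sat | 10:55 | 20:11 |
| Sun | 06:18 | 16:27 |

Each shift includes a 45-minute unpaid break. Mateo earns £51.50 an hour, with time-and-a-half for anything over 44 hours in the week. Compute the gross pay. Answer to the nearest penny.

Tue: 05:23–16:29 = 11 h 6 min; less 45 min break → 10 h 21 min
Wed: 08:06–19:08 = 11 h 2 min; less 45 min break → 10 h 17 min
Thu: 10:45–22:27 = 11 h 42 min; less 45 min break → 10 h 57 min
Fri: 10:38–17:52 = 7 h 14 min; less 45 min break → 6 h 29 min
Sat: 10:55–20:11 = 9 h 16 min; less 45 min break → 8 h 31 min
Sun: 06:18–16:27 = 10 h 9 min; less 45 min break → 9 h 24 min
Total worked: 55 h 59 min = 3359 min.
Regular 44 h 0 min = 2640 min at £51.50/h; overtime 11 h 59 min = 719 min at £77.25/h.
Pay = (2640 × £51.50 + 719 × £77.25) ÷ 60 = £3191.71.

£3191.71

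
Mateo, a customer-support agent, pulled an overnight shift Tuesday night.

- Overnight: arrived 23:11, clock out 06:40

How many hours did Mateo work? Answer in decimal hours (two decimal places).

Overnight: 23:11 → midnight = 0 h 49 min; midnight → 06:40 = 6 h 40 min; span 7 h 29 min

7.48 hours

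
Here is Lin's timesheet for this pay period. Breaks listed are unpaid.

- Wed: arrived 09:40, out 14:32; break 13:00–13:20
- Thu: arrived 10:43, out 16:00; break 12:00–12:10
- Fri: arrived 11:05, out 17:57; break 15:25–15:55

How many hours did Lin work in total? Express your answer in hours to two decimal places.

Wed: 09:40–14:32 = 4 h 52 min; less 20 min break → 4 h 32 min
Thu: 10:43–16:00 = 5 h 17 min; less 10 min break → 5 h 7 min
Fri: 11:05–17:57 = 6 h 52 min; less 30 min break → 6 h 22 min
Total: 4 h 32 min + 5 h 7 min + 6 h 22 min = 16 h 1 min.

16.02 hours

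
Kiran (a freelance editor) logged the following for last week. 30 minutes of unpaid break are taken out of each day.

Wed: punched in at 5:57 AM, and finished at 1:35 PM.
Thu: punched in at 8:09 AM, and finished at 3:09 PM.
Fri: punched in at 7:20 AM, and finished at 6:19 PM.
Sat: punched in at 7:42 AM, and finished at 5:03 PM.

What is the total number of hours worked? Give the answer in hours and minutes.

Wed: 5:57 AM–1:35 PM = 7 h 38 min; less 30 min break → 7 h 8 min
Thu: 8:09 AM–3:09 PM = 7 h 0 min; less 30 min break → 6 h 30 min
Fri: 7:20 AM–6:19 PM = 10 h 59 min; less 30 min break → 10 h 29 min
Sat: 7:42 AM–5:03 PM = 9 h 21 min; less 30 min break → 8 h 51 min
Total: 7 h 8 min + 6 h 30 min + 10 h 29 min + 8 h 51 min = 32 h 58 min.

32 h 58 min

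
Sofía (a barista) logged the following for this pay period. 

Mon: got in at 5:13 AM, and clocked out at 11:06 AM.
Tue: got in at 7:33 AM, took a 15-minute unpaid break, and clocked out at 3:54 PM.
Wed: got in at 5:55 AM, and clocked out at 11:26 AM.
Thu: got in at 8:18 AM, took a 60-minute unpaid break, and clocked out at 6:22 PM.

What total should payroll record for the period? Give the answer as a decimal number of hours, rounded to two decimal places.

28.57 hours

Mon: 5:13 AM–11:06 AM = 5 h 53 min
Tue: 7:33 AM–3:54 PM = 8 h 21 min; less 15 min break → 8 h 6 min
Wed: 5:55 AM–11:26 AM = 5 h 31 min
Thu: 8:18 AM–6:22 PM = 10 h 4 min; less 60 min break → 9 h 4 min
Total: 5 h 53 min + 8 h 6 min + 5 h 31 min + 9 h 4 min = 28 h 34 min.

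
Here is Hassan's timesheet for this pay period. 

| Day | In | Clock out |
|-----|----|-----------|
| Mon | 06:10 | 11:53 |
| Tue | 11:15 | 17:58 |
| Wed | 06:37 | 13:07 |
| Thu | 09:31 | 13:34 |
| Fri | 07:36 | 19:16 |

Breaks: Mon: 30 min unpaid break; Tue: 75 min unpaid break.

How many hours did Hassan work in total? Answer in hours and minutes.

32 h 54 min

Mon: 06:10–11:53 = 5 h 43 min; less 30 min break → 5 h 13 min
Tue: 11:15–17:58 = 6 h 43 min; less 75 min break → 5 h 28 min
Wed: 06:37–13:07 = 6 h 30 min
Thu: 09:31–13:34 = 4 h 3 min
Fri: 07:36–19:16 = 11 h 40 min
Total: 5 h 13 min + 5 h 28 min + 6 h 30 min + 4 h 3 min + 11 h 40 min = 32 h 54 min.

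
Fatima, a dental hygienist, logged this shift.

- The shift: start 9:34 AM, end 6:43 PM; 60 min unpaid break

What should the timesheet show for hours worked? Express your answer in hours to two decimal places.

The shift: 9:34 AM–6:43 PM = 9 h 9 min; less 60 min break → 8 h 9 min

8.15 hours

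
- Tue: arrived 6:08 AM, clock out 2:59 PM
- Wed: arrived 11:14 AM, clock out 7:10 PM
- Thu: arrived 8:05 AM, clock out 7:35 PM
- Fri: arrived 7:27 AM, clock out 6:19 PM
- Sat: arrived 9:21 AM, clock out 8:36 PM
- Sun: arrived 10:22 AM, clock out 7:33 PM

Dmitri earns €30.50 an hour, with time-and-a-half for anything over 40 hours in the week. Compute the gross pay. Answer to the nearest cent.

Tue: 6:08 AM–2:59 PM = 8 h 51 min
Wed: 11:14 AM–7:10 PM = 7 h 56 min
Thu: 8:05 AM–7:35 PM = 11 h 30 min
Fri: 7:27 AM–6:19 PM = 10 h 52 min
Sat: 9:21 AM–8:36 PM = 11 h 15 min
Sun: 10:22 AM–7:33 PM = 9 h 11 min
Total worked: 59 h 35 min = 3575 min.
Regular 40 h 0 min = 2400 min at €30.50/h; overtime 19 h 35 min = 1175 min at €45.75/h.
Pay = (2400 × €30.50 + 1175 × €45.75) ÷ 60 = €2115.94.

€2115.94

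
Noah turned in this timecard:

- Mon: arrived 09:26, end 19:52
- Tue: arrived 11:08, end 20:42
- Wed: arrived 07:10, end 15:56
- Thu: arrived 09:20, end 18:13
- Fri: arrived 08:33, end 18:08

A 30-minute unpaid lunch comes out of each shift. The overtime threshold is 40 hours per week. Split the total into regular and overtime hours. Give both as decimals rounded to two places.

Regular 40.00 hours, overtime 4.73 hours

Mon: 09:26–19:52 = 10 h 26 min; less 30 min break → 9 h 56 min
Tue: 11:08–20:42 = 9 h 34 min; less 30 min break → 9 h 4 min
Wed: 07:10–15:56 = 8 h 46 min; less 30 min break → 8 h 16 min
Thu: 09:20–18:13 = 8 h 53 min; less 30 min break → 8 h 23 min
Fri: 08:33–18:08 = 9 h 35 min; less 30 min break → 9 h 5 min
Total worked: 44 h 44 min = 44.73 h.
Threshold 40 h → overtime 4 h 44 min, regular 40 h 0 min.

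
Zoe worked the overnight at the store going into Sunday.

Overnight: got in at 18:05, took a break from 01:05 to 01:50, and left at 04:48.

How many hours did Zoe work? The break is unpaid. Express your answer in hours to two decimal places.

9.97 hours

Overnight: 18:05 → midnight = 5 h 55 min; midnight → 04:48 = 4 h 48 min; span 10 h 43 min; less 45 min break → 9 h 58 min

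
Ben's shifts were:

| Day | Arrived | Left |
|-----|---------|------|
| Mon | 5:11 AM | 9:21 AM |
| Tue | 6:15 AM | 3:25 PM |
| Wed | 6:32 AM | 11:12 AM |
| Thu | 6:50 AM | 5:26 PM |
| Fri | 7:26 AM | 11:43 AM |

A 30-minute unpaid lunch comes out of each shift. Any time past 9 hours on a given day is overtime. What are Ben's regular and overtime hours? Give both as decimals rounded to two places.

Regular 29.28 hours, overtime 1.10 hours

Mon: 5:11 AM–9:21 AM = 4 h 10 min; less 30 min break → 3 h 40 min
Tue: 6:15 AM–3:25 PM = 9 h 10 min; less 30 min break → 8 h 40 min
Wed: 6:32 AM–11:12 AM = 4 h 40 min; less 30 min break → 4 h 10 min
Thu: 6:50 AM–5:26 PM = 10 h 36 min; less 30 min break → 10 h 6 min
Fri: 7:26 AM–11:43 AM = 4 h 17 min; less 30 min break → 3 h 47 min
Mon reg 3 h 40 min / OT 0 h 0 min; Tue reg 8 h 40 min / OT 0 h 0 min; Wed reg 4 h 10 min / OT 0 h 0 min; Thu reg 9 h 0 min / OT 1 h 6 min; Fri reg 3 h 47 min / OT 0 h 0 min.
Totals: regular 29 h 17 min, overtime 1 h 6 min.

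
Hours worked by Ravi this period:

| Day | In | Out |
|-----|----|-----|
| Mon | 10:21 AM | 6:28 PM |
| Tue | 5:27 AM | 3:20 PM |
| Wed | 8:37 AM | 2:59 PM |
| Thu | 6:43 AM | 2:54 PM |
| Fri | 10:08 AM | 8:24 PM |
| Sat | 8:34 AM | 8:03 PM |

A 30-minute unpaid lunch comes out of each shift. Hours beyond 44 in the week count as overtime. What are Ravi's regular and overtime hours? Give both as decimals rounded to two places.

Mon: 10:21 AM–6:28 PM = 8 h 7 min; less 30 min break → 7 h 37 min
Tue: 5:27 AM–3:20 PM = 9 h 53 min; less 30 min break → 9 h 23 min
Wed: 8:37 AM–2:59 PM = 6 h 22 min; less 30 min break → 5 h 52 min
Thu: 6:43 AM–2:54 PM = 8 h 11 min; less 30 min break → 7 h 41 min
Fri: 10:08 AM–8:24 PM = 10 h 16 min; less 30 min break → 9 h 46 min
Sat: 8:34 AM–8:03 PM = 11 h 29 min; less 30 min break → 10 h 59 min
Total worked: 51 h 18 min = 51.30 h.
Threshold 44 h → overtime 7 h 18 min, regular 44 h 0 min.

Regular 44.00 hours, overtime 7.30 hours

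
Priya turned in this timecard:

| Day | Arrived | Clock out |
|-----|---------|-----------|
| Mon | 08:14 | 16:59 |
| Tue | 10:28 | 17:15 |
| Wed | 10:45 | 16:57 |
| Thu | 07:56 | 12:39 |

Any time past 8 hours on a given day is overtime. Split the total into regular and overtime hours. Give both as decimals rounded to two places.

Regular 25.70 hours, overtime 0.75 hours

Mon: 08:14–16:59 = 8 h 45 min
Tue: 10:28–17:15 = 6 h 47 min
Wed: 10:45–16:57 = 6 h 12 min
Thu: 07:56–12:39 = 4 h 43 min
Mon reg 8 h 0 min / OT 0 h 45 min; Tue reg 6 h 47 min / OT 0 h 0 min; Wed reg 6 h 12 min / OT 0 h 0 min; Thu reg 4 h 43 min / OT 0 h 0 min.
Totals: regular 25 h 42 min, overtime 0 h 45 min.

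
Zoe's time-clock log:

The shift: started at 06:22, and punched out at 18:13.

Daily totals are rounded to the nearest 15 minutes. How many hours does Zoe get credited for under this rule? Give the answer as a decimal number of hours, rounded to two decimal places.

11.75 hours

The shift: 06:22–18:13 = 11 h 51 min → rounds to 11 h 45 min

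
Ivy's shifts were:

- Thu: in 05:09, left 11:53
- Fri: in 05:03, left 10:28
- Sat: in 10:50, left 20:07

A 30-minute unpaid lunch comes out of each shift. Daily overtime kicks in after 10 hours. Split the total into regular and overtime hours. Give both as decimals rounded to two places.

Thu: 05:09–11:53 = 6 h 44 min; less 30 min break → 6 h 14 min
Fri: 05:03–10:28 = 5 h 25 min; less 30 min break → 4 h 55 min
Sat: 10:50–20:07 = 9 h 17 min; less 30 min break → 8 h 47 min
Thu reg 6 h 14 min / OT 0 h 0 min; Fri reg 4 h 55 min / OT 0 h 0 min; Sat reg 8 h 47 min / OT 0 h 0 min.
Totals: regular 19 h 56 min, overtime 0 h 0 min.

Regular 19.93 hours, overtime 0.00 hours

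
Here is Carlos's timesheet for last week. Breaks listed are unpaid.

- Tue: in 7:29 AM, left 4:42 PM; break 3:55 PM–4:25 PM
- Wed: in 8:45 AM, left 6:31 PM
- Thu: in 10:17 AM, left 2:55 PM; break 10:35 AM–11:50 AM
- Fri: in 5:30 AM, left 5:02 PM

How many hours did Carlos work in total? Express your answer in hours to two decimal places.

33.40 hours

Tue: 7:29 AM–4:42 PM = 9 h 13 min; less 30 min break → 8 h 43 min
Wed: 8:45 AM–6:31 PM = 9 h 46 min
Thu: 10:17 AM–2:55 PM = 4 h 38 min; less 75 min break → 3 h 23 min
Fri: 5:30 AM–5:02 PM = 11 h 32 min
Total: 8 h 43 min + 9 h 46 min + 3 h 23 min + 11 h 32 min = 33 h 24 min.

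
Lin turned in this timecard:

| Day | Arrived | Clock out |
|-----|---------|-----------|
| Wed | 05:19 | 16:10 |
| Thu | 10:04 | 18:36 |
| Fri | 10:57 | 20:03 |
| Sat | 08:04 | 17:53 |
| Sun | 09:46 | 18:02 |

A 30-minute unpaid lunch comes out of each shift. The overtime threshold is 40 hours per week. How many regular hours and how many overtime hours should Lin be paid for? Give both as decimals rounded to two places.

Regular 40.00 hours, overtime 4.07 hours

Wed: 05:19–16:10 = 10 h 51 min; less 30 min break → 10 h 21 min
Thu: 10:04–18:36 = 8 h 32 min; less 30 min break → 8 h 2 min
Fri: 10:57–20:03 = 9 h 6 min; less 30 min break → 8 h 36 min
Sat: 08:04–17:53 = 9 h 49 min; less 30 min break → 9 h 19 min
Sun: 09:46–18:02 = 8 h 16 min; less 30 min break → 7 h 46 min
Total worked: 44 h 4 min = 44.07 h.
Threshold 40 h → overtime 4 h 4 min, regular 40 h 0 min.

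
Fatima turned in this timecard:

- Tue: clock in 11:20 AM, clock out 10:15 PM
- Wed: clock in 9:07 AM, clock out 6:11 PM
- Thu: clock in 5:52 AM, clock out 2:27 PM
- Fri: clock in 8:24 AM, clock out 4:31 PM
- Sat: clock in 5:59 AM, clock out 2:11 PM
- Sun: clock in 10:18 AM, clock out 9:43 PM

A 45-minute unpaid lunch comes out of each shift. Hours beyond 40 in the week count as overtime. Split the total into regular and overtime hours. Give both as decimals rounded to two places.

Tue: 11:20 AM–10:15 PM = 10 h 55 min; less 45 min break → 10 h 10 min
Wed: 9:07 AM–6:11 PM = 9 h 4 min; less 45 min break → 8 h 19 min
Thu: 5:52 AM–2:27 PM = 8 h 35 min; less 45 min break → 7 h 50 min
Fri: 8:24 AM–4:31 PM = 8 h 7 min; less 45 min break → 7 h 22 min
Sat: 5:59 AM–2:11 PM = 8 h 12 min; less 45 min break → 7 h 27 min
Sun: 10:18 AM–9:43 PM = 11 h 25 min; less 45 min break → 10 h 40 min
Total worked: 51 h 48 min = 51.80 h.
Threshold 40 h → overtime 11 h 48 min, regular 40 h 0 min.

Regular 40.00 hours, overtime 11.80 hours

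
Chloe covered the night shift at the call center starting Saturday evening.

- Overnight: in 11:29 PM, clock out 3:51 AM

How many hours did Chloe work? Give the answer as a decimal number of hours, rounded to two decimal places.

4.37 hours

Overnight: 11:29 PM → midnight = 0 h 31 min; midnight → 3:51 AM = 3 h 51 min; span 4 h 22 min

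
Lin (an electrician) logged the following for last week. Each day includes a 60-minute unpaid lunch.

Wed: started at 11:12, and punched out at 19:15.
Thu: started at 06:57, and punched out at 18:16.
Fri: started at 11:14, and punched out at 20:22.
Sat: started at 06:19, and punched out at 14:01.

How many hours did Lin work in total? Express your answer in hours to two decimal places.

32.20 hours

Wed: 11:12–19:15 = 8 h 3 min; less 60 min break → 7 h 3 min
Thu: 06:57–18:16 = 11 h 19 min; less 60 min break → 10 h 19 min
Fri: 11:14–20:22 = 9 h 8 min; less 60 min break → 8 h 8 min
Sat: 06:19–14:01 = 7 h 42 min; less 60 min break → 6 h 42 min
Total: 7 h 3 min + 10 h 19 min + 8 h 8 min + 6 h 42 min = 32 h 12 min.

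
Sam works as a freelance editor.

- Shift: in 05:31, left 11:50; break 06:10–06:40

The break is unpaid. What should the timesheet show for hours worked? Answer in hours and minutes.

Shift: 05:31–11:50 = 6 h 19 min; less 30 min break → 5 h 49 min

5 h 49 min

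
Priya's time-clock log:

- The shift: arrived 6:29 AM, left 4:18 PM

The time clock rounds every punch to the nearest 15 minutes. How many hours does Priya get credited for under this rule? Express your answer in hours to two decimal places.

9.75 hours

The shift: in 6:29 AM→6:30 AM, out 4:18 PM→4:15 PM; 9 h 45 min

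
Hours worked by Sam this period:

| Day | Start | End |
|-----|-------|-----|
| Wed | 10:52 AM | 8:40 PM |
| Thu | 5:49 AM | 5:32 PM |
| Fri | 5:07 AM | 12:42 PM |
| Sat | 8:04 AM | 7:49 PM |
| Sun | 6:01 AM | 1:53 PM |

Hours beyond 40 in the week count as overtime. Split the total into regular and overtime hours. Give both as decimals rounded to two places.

Wed: 10:52 AM–8:40 PM = 9 h 48 min
Thu: 5:49 AM–5:32 PM = 11 h 43 min
Fri: 5:07 AM–12:42 PM = 7 h 35 min
Sat: 8:04 AM–7:49 PM = 11 h 45 min
Sun: 6:01 AM–1:53 PM = 7 h 52 min
Total worked: 48 h 43 min = 48.72 h.
Threshold 40 h → overtime 8 h 43 min, regular 40 h 0 min.

Regular 40.00 hours, overtime 8.72 hours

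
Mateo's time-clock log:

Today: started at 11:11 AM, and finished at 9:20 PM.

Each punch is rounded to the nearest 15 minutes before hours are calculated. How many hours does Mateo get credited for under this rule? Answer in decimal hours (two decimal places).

Today: in 11:11 AM→11:15 AM, out 9:20 PM→9:15 PM; 10 h 0 min

10.00 hours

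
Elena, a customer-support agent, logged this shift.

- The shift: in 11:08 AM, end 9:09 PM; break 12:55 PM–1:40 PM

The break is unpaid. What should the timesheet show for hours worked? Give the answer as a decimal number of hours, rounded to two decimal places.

9.27 hours

The shift: 11:08 AM–9:09 PM = 10 h 1 min; less 45 min break → 9 h 16 min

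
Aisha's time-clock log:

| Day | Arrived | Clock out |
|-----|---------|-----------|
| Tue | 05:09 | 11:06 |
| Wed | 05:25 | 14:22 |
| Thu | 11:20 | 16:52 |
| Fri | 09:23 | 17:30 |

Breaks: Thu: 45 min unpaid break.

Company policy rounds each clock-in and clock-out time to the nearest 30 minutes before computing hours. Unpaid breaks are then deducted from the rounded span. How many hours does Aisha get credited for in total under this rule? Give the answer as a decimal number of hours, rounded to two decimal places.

Tue: in 05:09→05:00, out 11:06→11:00; 6 h 0 min
Wed: in 05:25→05:30, out 14:22→14:30; 9 h 0 min
Thu: in 11:20→11:30, out 16:52→17:00; 5 h 30 min − 45 min = 4 h 45 min
Fri: in 09:23→09:30, out 17:30→17:30; 8 h 0 min
Total credited: 27 h 45 min.

27.75 hours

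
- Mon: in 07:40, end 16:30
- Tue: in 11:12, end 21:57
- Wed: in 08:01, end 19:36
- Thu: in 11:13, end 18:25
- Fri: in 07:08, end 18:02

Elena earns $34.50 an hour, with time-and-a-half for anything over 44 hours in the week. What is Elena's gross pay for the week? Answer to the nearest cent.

$1790.55

Mon: 07:40–16:30 = 8 h 50 min
Tue: 11:12–21:57 = 10 h 45 min
Wed: 08:01–19:36 = 11 h 35 min
Thu: 11:13–18:25 = 7 h 12 min
Fri: 07:08–18:02 = 10 h 54 min
Total worked: 49 h 16 min = 2956 min.
Regular 44 h 0 min = 2640 min at $34.50/h; overtime 5 h 16 min = 316 min at $51.75/h.
Pay = (2640 × $34.50 + 316 × $51.75) ÷ 60 = $1790.55.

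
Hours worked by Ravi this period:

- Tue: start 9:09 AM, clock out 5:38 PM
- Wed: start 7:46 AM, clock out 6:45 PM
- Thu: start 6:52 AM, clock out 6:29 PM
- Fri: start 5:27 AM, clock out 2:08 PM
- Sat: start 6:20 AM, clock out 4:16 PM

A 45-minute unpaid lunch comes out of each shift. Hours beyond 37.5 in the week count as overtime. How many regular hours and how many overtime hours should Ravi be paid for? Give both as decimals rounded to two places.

Tue: 9:09 AM–5:38 PM = 8 h 29 min; less 45 min break → 7 h 44 min
Wed: 7:46 AM–6:45 PM = 10 h 59 min; less 45 min break → 10 h 14 min
Thu: 6:52 AM–6:29 PM = 11 h 37 min; less 45 min break → 10 h 52 min
Fri: 5:27 AM–2:08 PM = 8 h 41 min; less 45 min break → 7 h 56 min
Sat: 6:20 AM–4:16 PM = 9 h 56 min; less 45 min break → 9 h 11 min
Total worked: 45 h 57 min = 45.95 h.
Threshold 37.5 h → overtime 8 h 27 min, regular 37 h 30 min.

Regular 37.50 hours, overtime 8.45 hours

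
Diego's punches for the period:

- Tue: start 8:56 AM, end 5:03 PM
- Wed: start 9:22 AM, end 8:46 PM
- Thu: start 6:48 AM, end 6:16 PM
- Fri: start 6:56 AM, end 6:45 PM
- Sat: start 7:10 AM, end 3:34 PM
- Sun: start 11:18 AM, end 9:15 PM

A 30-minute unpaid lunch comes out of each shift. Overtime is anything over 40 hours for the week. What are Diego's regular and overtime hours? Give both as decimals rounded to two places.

Tue: 8:56 AM–5:03 PM = 8 h 7 min; less 30 min break → 7 h 37 min
Wed: 9:22 AM–8:46 PM = 11 h 24 min; less 30 min break → 10 h 54 min
Thu: 6:48 AM–6:16 PM = 11 h 28 min; less 30 min break → 10 h 58 min
Fri: 6:56 AM–6:45 PM = 11 h 49 min; less 30 min break → 11 h 19 min
Sat: 7:10 AM–3:34 PM = 8 h 24 min; less 30 min break → 7 h 54 min
Sun: 11:18 AM–9:15 PM = 9 h 57 min; less 30 min break → 9 h 27 min
Total worked: 58 h 9 min = 58.15 h.
Threshold 40 h → overtime 18 h 9 min, regular 40 h 0 min.

Regular 40.00 hours, overtime 18.15 hours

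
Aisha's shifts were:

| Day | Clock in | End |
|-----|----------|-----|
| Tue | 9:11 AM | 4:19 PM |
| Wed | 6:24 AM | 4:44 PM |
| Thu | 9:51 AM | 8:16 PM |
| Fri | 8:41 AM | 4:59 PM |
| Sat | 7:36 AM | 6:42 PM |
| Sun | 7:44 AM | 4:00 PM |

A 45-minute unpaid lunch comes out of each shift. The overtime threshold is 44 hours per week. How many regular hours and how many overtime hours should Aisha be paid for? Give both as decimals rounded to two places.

Regular 44.00 hours, overtime 7.05 hours

Tue: 9:11 AM–4:19 PM = 7 h 8 min; less 45 min break → 6 h 23 min
Wed: 6:24 AM–4:44 PM = 10 h 20 min; less 45 min break → 9 h 35 min
Thu: 9:51 AM–8:16 PM = 10 h 25 min; less 45 min break → 9 h 40 min
Fri: 8:41 AM–4:59 PM = 8 h 18 min; less 45 min break → 7 h 33 min
Sat: 7:36 AM–6:42 PM = 11 h 6 min; less 45 min break → 10 h 21 min
Sun: 7:44 AM–4:00 PM = 8 h 16 min; less 45 min break → 7 h 31 min
Total worked: 51 h 3 min = 51.05 h.
Threshold 44 h → overtime 7 h 3 min, regular 44 h 0 min.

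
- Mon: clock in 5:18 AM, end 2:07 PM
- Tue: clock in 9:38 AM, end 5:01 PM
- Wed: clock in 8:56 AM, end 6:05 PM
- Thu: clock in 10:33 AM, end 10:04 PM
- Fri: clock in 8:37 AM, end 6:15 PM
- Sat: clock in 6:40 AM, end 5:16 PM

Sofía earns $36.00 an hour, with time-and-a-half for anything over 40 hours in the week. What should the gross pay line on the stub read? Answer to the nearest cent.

$2363.40

Mon: 5:18 AM–2:07 PM = 8 h 49 min
Tue: 9:38 AM–5:01 PM = 7 h 23 min
Wed: 8:56 AM–6:05 PM = 9 h 9 min
Thu: 10:33 AM–10:04 PM = 11 h 31 min
Fri: 8:37 AM–6:15 PM = 9 h 38 min
Sat: 6:40 AM–5:16 PM = 10 h 36 min
Total worked: 57 h 6 min = 3426 min.
Regular 40 h 0 min = 2400 min at $36.00/h; overtime 17 h 6 min = 1026 min at $54.00/h.
Pay = (2400 × $36.00 + 1026 × $54.00) ÷ 60 = $2363.40.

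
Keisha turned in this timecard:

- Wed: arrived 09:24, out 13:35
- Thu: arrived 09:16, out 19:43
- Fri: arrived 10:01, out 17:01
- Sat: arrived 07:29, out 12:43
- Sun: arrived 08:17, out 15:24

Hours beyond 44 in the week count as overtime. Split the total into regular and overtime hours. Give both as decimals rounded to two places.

Regular 33.98 hours, overtime 0.00 hours

Wed: 09:24–13:35 = 4 h 11 min
Thu: 09:16–19:43 = 10 h 27 min
Fri: 10:01–17:01 = 7 h 0 min
Sat: 07:29–12:43 = 5 h 14 min
Sun: 08:17–15:24 = 7 h 7 min
Total worked: 33 h 59 min = 33.98 h.
Threshold 44 h → overtime 0 h 0 min, regular 33 h 59 min.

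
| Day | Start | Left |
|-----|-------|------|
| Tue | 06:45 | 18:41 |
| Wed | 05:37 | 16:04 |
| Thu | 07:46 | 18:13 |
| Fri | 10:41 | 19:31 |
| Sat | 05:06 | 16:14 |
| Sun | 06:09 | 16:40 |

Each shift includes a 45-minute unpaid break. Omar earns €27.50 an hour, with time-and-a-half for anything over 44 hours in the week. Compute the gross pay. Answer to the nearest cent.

Tue: 06:45–18:41 = 11 h 56 min; less 45 min break → 11 h 11 min
Wed: 05:37–16:04 = 10 h 27 min; less 45 min break → 9 h 42 min
Thu: 07:46–18:13 = 10 h 27 min; less 45 min break → 9 h 42 min
Fri: 10:41–19:31 = 8 h 50 min; less 45 min break → 8 h 5 min
Sat: 05:06–16:14 = 11 h 8 min; less 45 min break → 10 h 23 min
Sun: 06:09–16:40 = 10 h 31 min; less 45 min break → 9 h 46 min
Total worked: 58 h 49 min = 3529 min.
Regular 44 h 0 min = 2640 min at €27.50/h; overtime 14 h 49 min = 889 min at €41.25/h.
Pay = (2640 × €27.50 + 889 × €41.25) ÷ 60 = €1821.19.

€1821.19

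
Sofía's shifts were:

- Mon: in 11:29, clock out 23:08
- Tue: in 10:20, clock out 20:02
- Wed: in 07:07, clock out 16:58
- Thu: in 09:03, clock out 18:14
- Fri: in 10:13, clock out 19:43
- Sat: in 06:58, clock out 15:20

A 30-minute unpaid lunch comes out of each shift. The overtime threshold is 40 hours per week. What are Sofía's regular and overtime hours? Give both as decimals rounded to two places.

Mon: 11:29–23:08 = 11 h 39 min; less 30 min break → 11 h 9 min
Tue: 10:20–20:02 = 9 h 42 min; less 30 min break → 9 h 12 min
Wed: 07:07–16:58 = 9 h 51 min; less 30 min break → 9 h 21 min
Thu: 09:03–18:14 = 9 h 11 min; less 30 min break → 8 h 41 min
Fri: 10:13–19:43 = 9 h 30 min; less 30 min break → 9 h 0 min
Sat: 06:58–15:20 = 8 h 22 min; less 30 min break → 7 h 52 min
Total worked: 55 h 15 min = 55.25 h.
Threshold 40 h → overtime 15 h 15 min, regular 40 h 0 min.

Regular 40.00 hours, overtime 15.25 hours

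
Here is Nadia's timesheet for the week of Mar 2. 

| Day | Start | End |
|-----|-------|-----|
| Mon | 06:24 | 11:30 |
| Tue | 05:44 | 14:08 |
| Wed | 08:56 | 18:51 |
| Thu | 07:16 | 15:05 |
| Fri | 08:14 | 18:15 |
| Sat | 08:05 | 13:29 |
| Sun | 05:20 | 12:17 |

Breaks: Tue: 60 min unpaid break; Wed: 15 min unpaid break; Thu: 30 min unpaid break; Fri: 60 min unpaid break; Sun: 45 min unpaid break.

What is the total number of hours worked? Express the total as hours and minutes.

Mon: 06:24–11:30 = 5 h 6 min
Tue: 05:44–14:08 = 8 h 24 min; less 60 min break → 7 h 24 min
Wed: 08:56–18:51 = 9 h 55 min; less 15 min break → 9 h 40 min
Thu: 07:16–15:05 = 7 h 49 min; less 30 min break → 7 h 19 min
Fri: 08:14–18:15 = 10 h 1 min; less 60 min break → 9 h 1 min
Sat: 08:05–13:29 = 5 h 24 min
Sun: 05:20–12:17 = 6 h 57 min; less 45 min break → 6 h 12 min
Total: 5 h 6 min + 7 h 24 min + 9 h 40 min + 7 h 19 min + 9 h 1 min + 5 h 24 min + 6 h 12 min = 50 h 6 min.

50 h 6 min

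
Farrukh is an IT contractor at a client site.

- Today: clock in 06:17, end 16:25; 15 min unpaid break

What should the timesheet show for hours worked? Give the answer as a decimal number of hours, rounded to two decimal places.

Today: 06:17–16:25 = 10 h 8 min; less 15 min break → 9 h 53 min

9.88 hours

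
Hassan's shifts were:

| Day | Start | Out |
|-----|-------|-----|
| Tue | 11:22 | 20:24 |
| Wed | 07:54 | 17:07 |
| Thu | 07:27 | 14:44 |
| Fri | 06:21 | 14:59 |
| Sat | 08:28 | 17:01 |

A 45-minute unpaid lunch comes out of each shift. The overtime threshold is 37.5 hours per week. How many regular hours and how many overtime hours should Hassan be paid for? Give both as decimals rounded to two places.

Regular 37.50 hours, overtime 1.47 hours

Tue: 11:22–20:24 = 9 h 2 min; less 45 min break → 8 h 17 min
Wed: 07:54–17:07 = 9 h 13 min; less 45 min break → 8 h 28 min
Thu: 07:27–14:44 = 7 h 17 min; less 45 min break → 6 h 32 min
Fri: 06:21–14:59 = 8 h 38 min; less 45 min break → 7 h 53 min
Sat: 08:28–17:01 = 8 h 33 min; less 45 min break → 7 h 48 min
Total worked: 38 h 58 min = 38.97 h.
Threshold 37.5 h → overtime 1 h 28 min, regular 37 h 30 min.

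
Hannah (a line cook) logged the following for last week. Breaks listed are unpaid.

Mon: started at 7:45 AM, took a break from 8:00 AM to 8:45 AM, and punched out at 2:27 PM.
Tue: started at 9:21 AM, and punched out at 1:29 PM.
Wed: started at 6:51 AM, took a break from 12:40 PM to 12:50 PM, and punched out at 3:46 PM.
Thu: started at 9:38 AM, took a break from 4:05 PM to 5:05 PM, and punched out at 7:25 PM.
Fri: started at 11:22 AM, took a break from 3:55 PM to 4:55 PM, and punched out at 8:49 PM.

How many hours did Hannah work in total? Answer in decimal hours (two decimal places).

36.07 hours

Mon: 7:45 AM–2:27 PM = 6 h 42 min; less 45 min break → 5 h 57 min
Tue: 9:21 AM–1:29 PM = 4 h 8 min
Wed: 6:51 AM–3:46 PM = 8 h 55 min; less 10 min break → 8 h 45 min
Thu: 9:38 AM–7:25 PM = 9 h 47 min; less 60 min break → 8 h 47 min
Fri: 11:22 AM–8:49 PM = 9 h 27 min; less 60 min break → 8 h 27 min
Total: 5 h 57 min + 4 h 8 min + 8 h 45 min + 8 h 47 min + 8 h 27 min = 36 h 4 min.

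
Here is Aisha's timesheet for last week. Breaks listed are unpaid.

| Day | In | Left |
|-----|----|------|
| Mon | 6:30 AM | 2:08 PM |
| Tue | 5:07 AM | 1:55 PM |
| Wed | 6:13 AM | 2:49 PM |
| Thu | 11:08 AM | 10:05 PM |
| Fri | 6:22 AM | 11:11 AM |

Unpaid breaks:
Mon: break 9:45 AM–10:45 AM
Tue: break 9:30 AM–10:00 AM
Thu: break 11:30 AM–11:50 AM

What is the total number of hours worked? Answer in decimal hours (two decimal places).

38.97 hours

Mon: 6:30 AM–2:08 PM = 7 h 38 min; less 60 min break → 6 h 38 min
Tue: 5:07 AM–1:55 PM = 8 h 48 min; less 30 min break → 8 h 18 min
Wed: 6:13 AM–2:49 PM = 8 h 36 min
Thu: 11:08 AM–10:05 PM = 10 h 57 min; less 20 min break → 10 h 37 min
Fri: 6:22 AM–11:11 AM = 4 h 49 min
Total: 6 h 38 min + 8 h 18 min + 8 h 36 min + 10 h 37 min + 4 h 49 min = 38 h 58 min.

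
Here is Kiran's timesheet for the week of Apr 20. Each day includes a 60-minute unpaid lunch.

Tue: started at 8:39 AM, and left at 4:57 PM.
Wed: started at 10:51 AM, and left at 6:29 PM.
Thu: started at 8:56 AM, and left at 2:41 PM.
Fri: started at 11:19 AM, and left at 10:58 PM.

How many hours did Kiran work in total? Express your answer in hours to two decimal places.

Tue: 8:39 AM–4:57 PM = 8 h 18 min; less 60 min break → 7 h 18 min
Wed: 10:51 AM–6:29 PM = 7 h 38 min; less 60 min break → 6 h 38 min
Thu: 8:56 AM–2:41 PM = 5 h 45 min; less 60 min break → 4 h 45 min
Fri: 11:19 AM–10:58 PM = 11 h 39 min; less 60 min break → 10 h 39 min
Total: 7 h 18 min + 6 h 38 min + 4 h 45 min + 10 h 39 min = 29 h 20 min.

29.33 hours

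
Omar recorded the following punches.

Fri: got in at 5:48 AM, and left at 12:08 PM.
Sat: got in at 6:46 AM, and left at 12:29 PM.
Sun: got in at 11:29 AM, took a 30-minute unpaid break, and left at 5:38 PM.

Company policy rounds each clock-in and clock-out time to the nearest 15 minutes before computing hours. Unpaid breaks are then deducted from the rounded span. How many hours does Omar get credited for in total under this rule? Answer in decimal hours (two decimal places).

Fri: in 5:48 AM→5:45 AM, out 12:08 PM→12:15 PM; 6 h 30 min
Sat: in 6:46 AM→6:45 AM, out 12:29 PM→12:30 PM; 5 h 45 min
Sun: in 11:29 AM→11:30 AM, out 5:38 PM→5:45 PM; 6 h 15 min − 30 min = 5 h 45 min
Total credited: 18 h 0 min.

18.00 hours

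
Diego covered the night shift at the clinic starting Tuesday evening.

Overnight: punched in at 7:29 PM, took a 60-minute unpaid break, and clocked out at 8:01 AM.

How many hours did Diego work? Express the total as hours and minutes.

Overnight: 7:29 PM → midnight = 4 h 31 min; midnight → 8:01 AM = 8 h 1 min; span 12 h 32 min; less 60 min break → 11 h 32 min

11 h 32 min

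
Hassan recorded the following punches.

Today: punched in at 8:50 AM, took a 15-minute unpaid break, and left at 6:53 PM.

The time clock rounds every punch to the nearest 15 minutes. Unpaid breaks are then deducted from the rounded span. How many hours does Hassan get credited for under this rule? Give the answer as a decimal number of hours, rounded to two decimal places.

10.00 hours

Today: in 8:50 AM→8:45 AM, out 6:53 PM→7:00 PM; 10 h 15 min − 15 min = 10 h 0 min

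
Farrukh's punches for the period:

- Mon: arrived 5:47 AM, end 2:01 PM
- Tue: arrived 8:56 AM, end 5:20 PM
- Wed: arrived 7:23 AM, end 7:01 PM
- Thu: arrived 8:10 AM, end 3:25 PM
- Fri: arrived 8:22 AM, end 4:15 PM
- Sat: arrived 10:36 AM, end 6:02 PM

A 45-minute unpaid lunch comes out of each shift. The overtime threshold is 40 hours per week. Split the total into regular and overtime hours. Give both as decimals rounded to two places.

Mon: 5:47 AM–2:01 PM = 8 h 14 min; less 45 min break → 7 h 29 min
Tue: 8:56 AM–5:20 PM = 8 h 24 min; less 45 min break → 7 h 39 min
Wed: 7:23 AM–7:01 PM = 11 h 38 min; less 45 min break → 10 h 53 min
Thu: 8:10 AM–3:25 PM = 7 h 15 min; less 45 min break → 6 h 30 min
Fri: 8:22 AM–4:15 PM = 7 h 53 min; less 45 min break → 7 h 8 min
Sat: 10:36 AM–6:02 PM = 7 h 26 min; less 45 min break → 6 h 41 min
Total worked: 46 h 20 min = 46.33 h.
Threshold 40 h → overtime 6 h 20 min, regular 40 h 0 min.

Regular 40.00 hours, overtime 6.33 hours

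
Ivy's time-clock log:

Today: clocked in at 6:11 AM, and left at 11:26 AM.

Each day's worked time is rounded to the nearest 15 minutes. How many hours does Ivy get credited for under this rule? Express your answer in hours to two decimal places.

5.25 hours

Today: 6:11 AM–11:26 AM = 5 h 15 min → rounds to 5 h 15 min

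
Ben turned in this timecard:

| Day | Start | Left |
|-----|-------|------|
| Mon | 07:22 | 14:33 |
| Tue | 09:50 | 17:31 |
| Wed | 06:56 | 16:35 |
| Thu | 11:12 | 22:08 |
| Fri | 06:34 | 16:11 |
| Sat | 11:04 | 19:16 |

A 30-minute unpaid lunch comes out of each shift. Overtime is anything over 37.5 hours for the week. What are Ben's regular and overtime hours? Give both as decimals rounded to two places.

Mon: 07:22–14:33 = 7 h 11 min; less 30 min break → 6 h 41 min
Tue: 09:50–17:31 = 7 h 41 min; less 30 min break → 7 h 11 min
Wed: 06:56–16:35 = 9 h 39 min; less 30 min break → 9 h 9 min
Thu: 11:12–22:08 = 10 h 56 min; less 30 min break → 10 h 26 min
Fri: 06:34–16:11 = 9 h 37 min; less 30 min break → 9 h 7 min
Sat: 11:04–19:16 = 8 h 12 min; less 30 min break → 7 h 42 min
Total worked: 50 h 16 min = 50.27 h.
Threshold 37.5 h → overtime 12 h 46 min, regular 37 h 30 min.

Regular 37.50 hours, overtime 12.77 hours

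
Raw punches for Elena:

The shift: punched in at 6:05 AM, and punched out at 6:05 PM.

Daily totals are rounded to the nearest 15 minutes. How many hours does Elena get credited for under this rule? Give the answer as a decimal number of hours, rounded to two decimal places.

12.00 hours

The shift: 6:05 AM–6:05 PM = 12 h 0 min → rounds to 12 h 0 min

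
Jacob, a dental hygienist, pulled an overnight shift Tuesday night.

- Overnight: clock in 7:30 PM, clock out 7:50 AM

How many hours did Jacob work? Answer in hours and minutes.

Overnight: 7:30 PM → midnight = 4 h 30 min; midnight → 7:50 AM = 7 h 50 min; span 12 h 20 min

12 h 20 min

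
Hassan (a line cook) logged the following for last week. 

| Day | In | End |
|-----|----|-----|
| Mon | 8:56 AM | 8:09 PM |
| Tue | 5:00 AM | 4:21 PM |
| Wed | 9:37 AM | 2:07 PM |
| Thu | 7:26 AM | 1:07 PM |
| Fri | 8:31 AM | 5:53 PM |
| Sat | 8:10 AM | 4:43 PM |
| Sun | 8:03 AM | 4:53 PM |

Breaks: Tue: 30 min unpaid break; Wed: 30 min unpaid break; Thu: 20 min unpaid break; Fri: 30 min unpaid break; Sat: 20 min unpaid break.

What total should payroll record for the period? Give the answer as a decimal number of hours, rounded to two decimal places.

57.33 hours

Mon: 8:56 AM–8:09 PM = 11 h 13 min
Tue: 5:00 AM–4:21 PM = 11 h 21 min; less 30 min break → 10 h 51 min
Wed: 9:37 AM–2:07 PM = 4 h 30 min; less 30 min break → 4 h 0 min
Thu: 7:26 AM–1:07 PM = 5 h 41 min; less 20 min break → 5 h 21 min
Fri: 8:31 AM–5:53 PM = 9 h 22 min; less 30 min break → 8 h 52 min
Sat: 8:10 AM–4:43 PM = 8 h 33 min; less 20 min break → 8 h 13 min
Sun: 8:03 AM–4:53 PM = 8 h 50 min
Total: 11 h 13 min + 10 h 51 min + 4 h 0 min + 5 h 21 min + 8 h 52 min + 8 h 13 min + 8 h 50 min = 57 h 20 min.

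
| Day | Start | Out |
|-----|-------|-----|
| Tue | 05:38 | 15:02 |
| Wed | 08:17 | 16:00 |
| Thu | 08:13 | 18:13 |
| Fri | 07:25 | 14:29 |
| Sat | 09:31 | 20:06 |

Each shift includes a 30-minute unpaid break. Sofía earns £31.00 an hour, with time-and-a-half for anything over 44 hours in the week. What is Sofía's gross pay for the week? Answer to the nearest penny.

Tue: 05:38–15:02 = 9 h 24 min; less 30 min break → 8 h 54 min
Wed: 08:17–16:00 = 7 h 43 min; less 30 min break → 7 h 13 min
Thu: 08:13–18:13 = 10 h 0 min; less 30 min break → 9 h 30 min
Fri: 07:25–14:29 = 7 h 4 min; less 30 min break → 6 h 34 min
Sat: 09:31–20:06 = 10 h 35 min; less 30 min break → 10 h 5 min
Total worked: 42 h 16 min = 2536 min.
Regular 42 h 16 min = 2536 min at £31.00/h; overtime 0 h 0 min = 0 min at £46.50/h.
Pay = (2536 × £31.00 + 0 × £46.50) ÷ 60 = £1310.27.

£1310.27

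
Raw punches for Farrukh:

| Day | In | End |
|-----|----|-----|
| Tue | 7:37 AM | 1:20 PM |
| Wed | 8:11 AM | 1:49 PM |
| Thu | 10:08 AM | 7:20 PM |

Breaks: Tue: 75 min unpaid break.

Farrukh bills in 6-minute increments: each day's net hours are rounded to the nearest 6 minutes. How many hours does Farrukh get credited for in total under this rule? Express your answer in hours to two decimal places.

Tue: 7:37 AM–1:20 PM = 5 h 43 min − 75 min = 4 h 28 min → rounds to 4 h 30 min
Wed: 8:11 AM–1:49 PM = 5 h 38 min → rounds to 5 h 36 min
Thu: 10:08 AM–7:20 PM = 9 h 12 min → rounds to 9 h 12 min
Total credited: 19 h 18 min.

19.30 hours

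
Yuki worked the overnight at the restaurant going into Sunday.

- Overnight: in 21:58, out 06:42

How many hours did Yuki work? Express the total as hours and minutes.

8 h 44 min

Overnight: 21:58 → midnight = 2 h 2 min; midnight → 06:42 = 6 h 42 min; span 8 h 44 min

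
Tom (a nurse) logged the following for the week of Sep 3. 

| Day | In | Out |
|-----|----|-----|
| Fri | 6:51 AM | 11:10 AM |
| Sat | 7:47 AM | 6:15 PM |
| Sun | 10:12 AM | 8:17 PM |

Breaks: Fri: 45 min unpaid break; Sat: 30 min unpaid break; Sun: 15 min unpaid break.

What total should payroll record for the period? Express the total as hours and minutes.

Fri: 6:51 AM–11:10 AM = 4 h 19 min; less 45 min break → 3 h 34 min
Sat: 7:47 AM–6:15 PM = 10 h 28 min; less 30 min break → 9 h 58 min
Sun: 10:12 AM–8:17 PM = 10 h 5 min; less 15 min break → 9 h 50 min
Total: 3 h 34 min + 9 h 58 min + 9 h 50 min = 23 h 22 min.

23 h 22 min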